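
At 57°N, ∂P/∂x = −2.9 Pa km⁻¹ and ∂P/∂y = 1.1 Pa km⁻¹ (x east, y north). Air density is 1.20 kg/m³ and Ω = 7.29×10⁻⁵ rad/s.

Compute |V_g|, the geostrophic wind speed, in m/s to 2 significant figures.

21 m/s

Coriolis parameter at 57°N:
f = 2Ω sin φ = 2 × 7.29×10⁻⁵ × sin 57° = 1.22×10⁻⁴ s⁻¹
Component geostrophic relations (x east, y north):
u_g = −(1/(fρ)) ∂P/∂y,  v_g = (1/(fρ)) ∂P/∂x
u_g = −(1.1×10⁻³)/(1.22×10⁻⁴ × 1.20) = −7.50 m/s;  v_g = (−2.9×10⁻³)/(1.22×10⁻⁴ × 1.20) = −19.8 m/s
|V_g| = √(u_g² + v_g²) = 21.1 m/s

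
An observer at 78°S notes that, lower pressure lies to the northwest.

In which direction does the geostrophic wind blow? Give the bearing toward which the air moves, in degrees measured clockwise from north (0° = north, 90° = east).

The pressure-gradient force points toward the northwest (bearing 315°).
Geostrophic balance: in the Southern Hemisphere the Coriolis force deflects motion to the left, so the geostrophic wind blows 90° to the left of the pressure-gradient force (low pressure on the right).
Rotating 315° by 90° counterclockwise gives 225° — the wind blows toward the southwest.

225°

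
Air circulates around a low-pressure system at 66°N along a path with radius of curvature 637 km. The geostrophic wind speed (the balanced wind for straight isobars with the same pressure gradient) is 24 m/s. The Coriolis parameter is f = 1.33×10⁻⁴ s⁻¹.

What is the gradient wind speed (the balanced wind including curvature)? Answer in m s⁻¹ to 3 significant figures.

19.5 m s⁻¹

Around a low, centrifugal force acts outward with Coriolis, so pressure-gradient force balances both:
(1/ρ)|∂P/∂n| = fV + V²/R  →  V² + fR·V − fR·V_g = 0
With fR = 1.33×10⁻⁴ × 637×10³ m = 84.7 m/s:
V = [−fR + √((fR)² + 4 fR V_g)]/2 = [−84.7 + √(84.7² + 4×84.7×24)]/2 = 19.5 m/s
Subgeostrophic (V < V_g = 24 m/s), as expected around a low.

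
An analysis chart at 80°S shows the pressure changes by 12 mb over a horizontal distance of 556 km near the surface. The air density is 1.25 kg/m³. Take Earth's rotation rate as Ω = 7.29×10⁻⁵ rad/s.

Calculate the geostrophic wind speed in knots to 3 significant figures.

23.4 knots

Coriolis parameter at 80°S:
f = 2Ω sin φ = 2 × 7.29×10⁻⁵ × sin 80° = 1.44×10⁻⁴ s⁻¹
Pressure gradient: |∂P/∂n| = 1200 Pa / 556000 m = 2.16×10⁻³ Pa/m
Geostrophic balance (pressure-gradient force = Coriolis force):
V_g = (1/(fρ)) |∂P/∂n| = 2.16×10⁻³ / (1.44×10⁻⁴ × 1.25) = 12.0 m/s
Converting: 12.0 m/s × 1.944 = 23.4 knots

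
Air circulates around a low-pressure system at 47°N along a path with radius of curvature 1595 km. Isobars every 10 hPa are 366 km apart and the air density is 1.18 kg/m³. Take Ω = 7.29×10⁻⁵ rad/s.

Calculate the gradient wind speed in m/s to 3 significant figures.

Coriolis parameter at 47°N:
f = 2Ω sin φ = 2 × 7.29×10⁻⁵ × sin 47° = 1.07×10⁻⁴ s⁻¹
Pressure gradient: |∂P/∂n| = 1000 Pa / 366000 m = 2.73×10⁻³ Pa/m
Geostrophic speed: V_g = |∂P/∂n|/(fρ) = 2.73×10⁻³/(1.07×10⁻⁴ × 1.18) = 21.7 m/s
Around a low, centrifugal force acts outward with Coriolis, so pressure-gradient force balances both:
(1/ρ)|∂P/∂n| = fV + V²/R  →  V² + fR·V − fR·V_g = 0
With fR = 1.07×10⁻⁴ × 1595×10³ m = 170 m/s:
V = [−fR + √((fR)² + 4 fR V_g)]/2 = [−170 + √(170² + 4×170×21.7)]/2 = 19.5 m/s
Subgeostrophic (V < V_g = 21.7 m/s), as expected around a low.

19.5 m/s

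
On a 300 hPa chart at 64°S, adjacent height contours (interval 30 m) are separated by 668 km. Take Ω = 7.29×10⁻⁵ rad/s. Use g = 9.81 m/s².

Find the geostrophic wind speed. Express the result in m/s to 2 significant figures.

3.4 m/s

Coriolis parameter at 64°S:
f = 2Ω sin φ = 2 × 7.29×10⁻⁵ × sin 64° = 1.31×10⁻⁴ s⁻¹
Height gradient: |∂Z/∂n| = 30 m / 668000 m = 4.49×10⁻⁵
On a pressure surface, geostrophic balance gives V_g = (g/f)|∂Z/∂n|:
V_g = 9.81 × 4.49×10⁻⁵ / 1.31×10⁻⁴ = 3.36 m/s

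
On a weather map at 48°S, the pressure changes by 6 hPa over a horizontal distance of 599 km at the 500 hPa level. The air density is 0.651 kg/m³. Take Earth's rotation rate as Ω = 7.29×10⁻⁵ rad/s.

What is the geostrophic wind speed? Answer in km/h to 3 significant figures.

Coriolis parameter at 48°S:
f = 2Ω sin φ = 2 × 7.29×10⁻⁵ × sin 48° = 1.08×10⁻⁴ s⁻¹
Pressure gradient: |∂P/∂n| = 600 Pa / 599000 m = 1.00×10⁻³ Pa/m
Geostrophic balance (pressure-gradient force = Coriolis force):
V_g = (1/(fρ)) |∂P/∂n| = 1.00×10⁻³ / (1.08×10⁻⁴ × 0.651) = 14.2 m/s
Converting: 14.2 m/s × 3.6 = 51.1 km/h

51.1 km/h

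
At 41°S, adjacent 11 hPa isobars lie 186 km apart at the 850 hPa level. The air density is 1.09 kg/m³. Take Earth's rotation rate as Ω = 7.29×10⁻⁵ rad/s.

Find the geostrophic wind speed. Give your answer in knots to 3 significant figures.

110 knots

Coriolis parameter at 41°S:
f = 2Ω sin φ = 2 × 7.29×10⁻⁵ × sin 41° = 9.57×10⁻⁵ s⁻¹
Pressure gradient: |∂P/∂n| = 1100 Pa / 186000 m = 5.91×10⁻³ Pa/m
Geostrophic balance (pressure-gradient force = Coriolis force):
V_g = (1/(fρ)) |∂P/∂n| = 5.91×10⁻³ / (9.57×10⁻⁵ × 1.09) = 56.7 m/s
Converting: 56.7 m/s × 1.944 = 110 knots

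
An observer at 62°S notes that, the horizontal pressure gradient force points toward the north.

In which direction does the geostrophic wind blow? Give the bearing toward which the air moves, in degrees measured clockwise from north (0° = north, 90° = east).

270°

The pressure-gradient force points toward the north (bearing 000°).
Geostrophic balance: in the Southern Hemisphere the Coriolis force deflects motion to the left, so the geostrophic wind blows 90° to the left of the pressure-gradient force (low pressure on the right).
Rotating 000° by 90° counterclockwise gives 270° — the wind blows toward the west.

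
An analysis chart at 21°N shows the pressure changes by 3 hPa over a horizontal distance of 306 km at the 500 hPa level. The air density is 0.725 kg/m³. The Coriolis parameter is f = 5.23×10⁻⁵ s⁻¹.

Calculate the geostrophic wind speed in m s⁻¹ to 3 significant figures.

25.9 m s⁻¹

Pressure gradient: |∂P/∂n| = 300 Pa / 306000 m = 9.80×10⁻⁴ Pa/m
Geostrophic balance (pressure-gradient force = Coriolis force):
V_g = (1/(fρ)) |∂P/∂n| = 9.80×10⁻⁴ / (5.23×10⁻⁵ × 0.725) = 25.9 m/s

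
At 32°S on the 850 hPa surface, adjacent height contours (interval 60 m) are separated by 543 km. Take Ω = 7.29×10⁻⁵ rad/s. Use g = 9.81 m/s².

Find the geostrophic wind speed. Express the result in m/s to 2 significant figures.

Coriolis parameter at 32°S:
f = 2Ω sin φ = 2 × 7.29×10⁻⁵ × sin 32° = 7.73×10⁻⁵ s⁻¹
Height gradient: |∂Z/∂n| = 60 m / 543000 m = 1.10×10⁻⁴
On a pressure surface, geostrophic balance gives V_g = (g/f)|∂Z/∂n|:
V_g = 9.81 × 1.10×10⁻⁴ / 7.73×10⁻⁵ = 14.0 m/s

14 m/s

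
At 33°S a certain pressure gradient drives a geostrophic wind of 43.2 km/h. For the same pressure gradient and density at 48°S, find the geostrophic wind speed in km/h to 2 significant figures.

32 km/h

With the same pressure gradient and density, V_g ∝ 1/f ∝ 1/sin φ.
V₂ = V₁ · sin φ₁ / sin φ₂ = 43.2 × sin 33° / sin 48°
V₂ = 43.2 × 0.5446/0.7431 = 32 km/h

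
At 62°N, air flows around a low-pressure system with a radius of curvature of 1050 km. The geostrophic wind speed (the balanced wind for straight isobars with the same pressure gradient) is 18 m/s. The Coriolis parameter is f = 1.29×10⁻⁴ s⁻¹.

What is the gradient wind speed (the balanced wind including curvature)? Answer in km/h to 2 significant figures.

Around a low, centrifugal force acts outward with Coriolis, so pressure-gradient force balances both:
(1/ρ)|∂P/∂n| = fV + V²/R  →  V² + fR·V − fR·V_g = 0
With fR = 1.29×10⁻⁴ × 1050×10³ m = 135 m/s:
V = [−fR + √((fR)² + 4 fR V_g)]/2 = [−135 + √(135² + 4×135×18)]/2 = 16.1 m/s
Subgeostrophic (V < V_g = 18 m/s), as expected around a low.
Converting: 16.1 m/s × 3.6 = 58 km/h

58 km/h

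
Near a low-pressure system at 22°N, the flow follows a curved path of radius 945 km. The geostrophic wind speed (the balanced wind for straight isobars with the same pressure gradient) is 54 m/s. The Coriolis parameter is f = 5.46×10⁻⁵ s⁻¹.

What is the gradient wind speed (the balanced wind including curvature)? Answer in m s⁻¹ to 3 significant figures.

33.0 m s⁻¹

Around a low, centrifugal force acts outward with Coriolis, so pressure-gradient force balances both:
(1/ρ)|∂P/∂n| = fV + V²/R  →  V² + fR·V − fR·V_g = 0
With fR = 5.46×10⁻⁵ × 945×10³ m = 51.6 m/s:
V = [−fR + √((fR)² + 4 fR V_g)]/2 = [−51.6 + √(51.6² + 4×51.6×54)]/2 = 33 m/s
Subgeostrophic (V < V_g = 54 m/s), as expected around a low.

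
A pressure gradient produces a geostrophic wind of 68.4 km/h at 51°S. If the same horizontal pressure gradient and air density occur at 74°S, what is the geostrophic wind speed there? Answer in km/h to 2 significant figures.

With the same pressure gradient and density, V_g ∝ 1/f ∝ 1/sin φ.
V₂ = V₁ · sin φ₁ / sin φ₂ = 68.4 × sin 51° / sin 74°
V₂ = 68.4 × 0.7771/0.9613 = 55 km/h

55 km/h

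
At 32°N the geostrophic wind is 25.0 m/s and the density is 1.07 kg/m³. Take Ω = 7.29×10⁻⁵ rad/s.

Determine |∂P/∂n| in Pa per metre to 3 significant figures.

2.07×10⁻³ Pa/m

Coriolis parameter at 32°N:
f = 2Ω sin φ = 2 × 7.29×10⁻⁵ × sin 32° = 7.73×10⁻⁵ s⁻¹
Geostrophic balance rearranged: |∂P/∂n| = f ρ V_g
|∂P/∂n| = 7.73×10⁻⁵ × 1.07 × 25.0 = 2.07×10⁻³ Pa/m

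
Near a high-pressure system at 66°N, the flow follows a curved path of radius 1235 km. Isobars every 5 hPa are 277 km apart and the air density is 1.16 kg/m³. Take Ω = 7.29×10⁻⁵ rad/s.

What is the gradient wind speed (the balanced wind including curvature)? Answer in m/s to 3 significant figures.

Coriolis parameter at 66°N:
f = 2Ω sin φ = 2 × 7.29×10⁻⁵ × sin 66° = 1.33×10⁻⁴ s⁻¹
Pressure gradient: |∂P/∂n| = 500 Pa / 277000 m = 1.81×10⁻³ Pa/m
Geostrophic speed: V_g = |∂P/∂n|/(fρ) = 1.81×10⁻³/(1.33×10⁻⁴ × 1.16) = 11.7 m/s
Around a high, pressure-gradient force acts outward with centrifugal, so Coriolis balances both:
fV = (1/ρ)|∂P/∂n| + V²/R  →  V² − fR·V + fR·V_g = 0
With fR = 1.33×10⁻⁴ × 1235×10³ m = 164 m/s:
V = [fR − √((fR)² − 4 fR V_g)]/2 = [164 − √(164² − 4×164×11.7)]/2 = 12.7 m/s
Supergeostrophic (V > V_g = 11.7 m/s), as expected around a high.

12.7 m/s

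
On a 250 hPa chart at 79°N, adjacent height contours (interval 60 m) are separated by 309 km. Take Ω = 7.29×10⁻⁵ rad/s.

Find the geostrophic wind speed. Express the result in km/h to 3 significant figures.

Coriolis parameter at 79°N:
f = 2Ω sin φ = 2 × 7.29×10⁻⁵ × sin 79° = 1.43×10⁻⁴ s⁻¹
Height gradient: |∂Z/∂n| = 60 m / 309000 m = 1.94×10⁻⁴
On a pressure surface, geostrophic balance gives V_g = (g/f)|∂Z/∂n|:
V_g = 9.81 × 1.94×10⁻⁴ / 1.43×10⁻⁴ = 13.3 m/s
Converting: 13.3 m/s × 3.6 = 47.9 km/h

47.9 km/h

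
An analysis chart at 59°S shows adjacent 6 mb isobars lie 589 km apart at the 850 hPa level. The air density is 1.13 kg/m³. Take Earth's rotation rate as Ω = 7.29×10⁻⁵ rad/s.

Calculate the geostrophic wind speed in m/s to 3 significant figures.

7.21 m/s

Coriolis parameter at 59°S:
f = 2Ω sin φ = 2 × 7.29×10⁻⁵ × sin 59° = 1.25×10⁻⁴ s⁻¹
Pressure gradient: |∂P/∂n| = 600 Pa / 589000 m = 1.02×10⁻³ Pa/m
Geostrophic balance (pressure-gradient force = Coriolis force):
V_g = (1/(fρ)) |∂P/∂n| = 1.02×10⁻³ / (1.25×10⁻⁴ × 1.13) = 7.21 m/s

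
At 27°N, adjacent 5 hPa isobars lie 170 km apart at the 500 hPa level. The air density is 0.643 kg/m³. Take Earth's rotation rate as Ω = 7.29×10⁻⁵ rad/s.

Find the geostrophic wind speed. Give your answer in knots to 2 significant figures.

Coriolis parameter at 27°N:
f = 2Ω sin φ = 2 × 7.29×10⁻⁵ × sin 27° = 6.62×10⁻⁵ s⁻¹
Pressure gradient: |∂P/∂n| = 500 Pa / 170000 m = 2.94×10⁻³ Pa/m
Geostrophic balance (pressure-gradient force = Coriolis force):
V_g = (1/(fρ)) |∂P/∂n| = 2.94×10⁻³ / (6.62×10⁻⁵ × 0.643) = 69.1 m/s
Converting: 69.1 m/s × 1.944 = 130 knots

130 knots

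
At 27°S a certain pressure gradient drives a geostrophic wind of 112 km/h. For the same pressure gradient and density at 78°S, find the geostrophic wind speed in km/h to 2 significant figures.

With the same pressure gradient and density, V_g ∝ 1/f ∝ 1/sin φ.
V₂ = V₁ · sin φ₁ / sin φ₂ = 112 × sin 27° / sin 78°
V₂ = 112 × 0.4540/0.9781 = 52 km/h

52 km/h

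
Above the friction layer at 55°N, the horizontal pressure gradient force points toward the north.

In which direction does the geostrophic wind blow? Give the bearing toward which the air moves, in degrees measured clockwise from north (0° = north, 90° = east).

The pressure-gradient force points toward the north (bearing 000°).
Geostrophic balance: in the Northern Hemisphere the Coriolis force deflects motion to the right, so the geostrophic wind blows 90° to the right of the pressure-gradient force (low pressure on the left).
Rotating 000° by 90° clockwise gives 090° — the wind blows toward the east.

090°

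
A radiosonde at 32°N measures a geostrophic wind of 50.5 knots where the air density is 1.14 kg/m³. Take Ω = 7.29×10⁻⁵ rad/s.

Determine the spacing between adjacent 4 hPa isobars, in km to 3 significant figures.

Coriolis parameter at 32°N:
f = 2Ω sin φ = 2 × 7.29×10⁻⁵ × sin 32° = 7.73×10⁻⁵ s⁻¹
Wind speed in SI: 50.5 knots = 26.0 m/s
Geostrophic balance rearranged: |∂P/∂n| = f ρ V_g
|∂P/∂n| = 7.73×10⁻⁵ × 1.14 × 26.0 = 2.29×10⁻³ Pa/m
Isobar spacing: Δn = ΔP/|∂P/∂n| = 400 Pa / 2.29×10⁻³ Pa/m = 174807 m ≈ 175 km

175 km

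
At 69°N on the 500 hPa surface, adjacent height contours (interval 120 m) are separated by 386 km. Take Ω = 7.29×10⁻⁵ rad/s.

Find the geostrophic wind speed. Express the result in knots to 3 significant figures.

Coriolis parameter at 69°N:
f = 2Ω sin φ = 2 × 7.29×10⁻⁵ × sin 69° = 1.36×10⁻⁴ s⁻¹
Height gradient: |∂Z/∂n| = 120 m / 386000 m = 3.11×10⁻⁴
On a pressure surface, geostrophic balance gives V_g = (g/f)|∂Z/∂n|:
V_g = 9.81 × 3.11×10⁻⁴ / 1.36×10⁻⁴ = 22.4 m/s
Converting: 22.4 m/s × 1.944 = 43.6 knots

43.6 knots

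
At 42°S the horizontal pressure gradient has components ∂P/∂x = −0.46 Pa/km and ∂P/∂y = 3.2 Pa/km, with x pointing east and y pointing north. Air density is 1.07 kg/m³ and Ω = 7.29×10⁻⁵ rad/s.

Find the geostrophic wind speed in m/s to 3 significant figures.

Coriolis parameter at 42°S:
f = 2Ω sin φ = 2 × 7.29×10⁻⁵ × sin 42° = 9.76×10⁻⁵ s⁻¹
In the Southern Hemisphere f is negative: f = −9.76×10⁻⁵ s⁻¹.
Component geostrophic relations (x east, y north):
u_g = −(1/(fρ)) ∂P/∂y,  v_g = (1/(fρ)) ∂P/∂x
u_g = −(3.2×10⁻³)/(−9.76×10⁻⁵ × 1.07) = 30.7 m/s;  v_g = (−0.46×10⁻³)/(−9.76×10⁻⁵ × 1.07) = 4.41 m/s
|V_g| = √(u_g² + v_g²) = 31.0 m/s

31.0 m/s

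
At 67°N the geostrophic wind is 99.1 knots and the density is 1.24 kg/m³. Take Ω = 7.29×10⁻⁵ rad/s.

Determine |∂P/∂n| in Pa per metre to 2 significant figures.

8.5×10⁻³ Pa/m

Coriolis parameter at 67°N:
f = 2Ω sin φ = 2 × 7.29×10⁻⁵ × sin 67° = 1.34×10⁻⁴ s⁻¹
Wind speed in SI: 99.1 knots = 51.0 m/s
Geostrophic balance rearranged: |∂P/∂n| = f ρ V_g
|∂P/∂n| = 1.34×10⁻⁴ × 1.24 × 51.0 = 8.48×10⁻³ Pa/m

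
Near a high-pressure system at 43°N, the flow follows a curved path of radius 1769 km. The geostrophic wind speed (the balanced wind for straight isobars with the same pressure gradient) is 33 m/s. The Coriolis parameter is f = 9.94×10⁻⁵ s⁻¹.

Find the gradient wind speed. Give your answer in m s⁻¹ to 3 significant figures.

44.0 m s⁻¹

Around a high, pressure-gradient force acts outward with centrifugal, so Coriolis balances both:
fV = (1/ρ)|∂P/∂n| + V²/R  →  V² − fR·V + fR·V_g = 0
With fR = 9.94×10⁻⁵ × 1769×10³ m = 176 m/s:
V = [fR − √((fR)² − 4 fR V_g)]/2 = [176 − √(176² − 4×176×33)]/2 = 44 m/s
Supergeostrophic (V > V_g = 33 m/s), as expected around a high.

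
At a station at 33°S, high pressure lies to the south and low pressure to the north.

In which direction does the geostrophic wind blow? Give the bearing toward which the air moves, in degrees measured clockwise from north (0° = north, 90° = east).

270°

The pressure-gradient force points toward the north (bearing 000°).
Geostrophic balance: in the Southern Hemisphere the Coriolis force deflects motion to the left, so the geostrophic wind blows 90° to the left of the pressure-gradient force (low pressure on the right).
Rotating 000° by 90° counterclockwise gives 270° — the wind blows toward the west.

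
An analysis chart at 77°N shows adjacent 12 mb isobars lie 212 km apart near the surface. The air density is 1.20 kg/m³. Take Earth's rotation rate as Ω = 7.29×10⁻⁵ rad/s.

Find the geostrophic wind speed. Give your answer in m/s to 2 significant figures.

Coriolis parameter at 77°N:
f = 2Ω sin φ = 2 × 7.29×10⁻⁵ × sin 77° = 1.42×10⁻⁴ s⁻¹
Pressure gradient: |∂P/∂n| = 1200 Pa / 212000 m = 5.66×10⁻³ Pa/m
Geostrophic balance (pressure-gradient force = Coriolis force):
V_g = (1/(fρ)) |∂P/∂n| = 5.66×10⁻³ / (1.42×10⁻⁴ × 1.20) = 33.2 m/s

33 m/s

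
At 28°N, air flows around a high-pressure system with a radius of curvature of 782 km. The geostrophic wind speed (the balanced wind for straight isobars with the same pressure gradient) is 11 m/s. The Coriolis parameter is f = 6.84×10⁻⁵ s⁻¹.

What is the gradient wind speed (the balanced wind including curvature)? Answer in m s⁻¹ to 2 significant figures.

15 m s⁻¹

Around a high, pressure-gradient force acts outward with centrifugal, so Coriolis balances both:
fV = (1/ρ)|∂P/∂n| + V²/R  →  V² − fR·V + fR·V_g = 0
With fR = 6.84×10⁻⁵ × 782×10³ m = 53.5 m/s:
V = [fR − √((fR)² − 4 fR V_g)]/2 = [53.5 − √(53.5² − 4×53.5×11)]/2 = 15.5 m/s
Supergeostrophic (V > V_g = 11 m/s), as expected around a high.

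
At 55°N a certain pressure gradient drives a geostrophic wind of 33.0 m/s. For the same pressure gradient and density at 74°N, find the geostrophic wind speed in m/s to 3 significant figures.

28.1 m/s

With the same pressure gradient and density, V_g ∝ 1/f ∝ 1/sin φ.
V₂ = V₁ · sin φ₁ / sin φ₂ = 33.0 × sin 55° / sin 74°
V₂ = 33.0 × 0.8192/0.9613 = 28.1 m/s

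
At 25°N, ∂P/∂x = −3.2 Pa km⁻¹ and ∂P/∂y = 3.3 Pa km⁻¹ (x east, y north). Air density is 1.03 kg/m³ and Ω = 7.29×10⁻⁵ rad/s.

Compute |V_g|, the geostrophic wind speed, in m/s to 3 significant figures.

Coriolis parameter at 25°N:
f = 2Ω sin φ = 2 × 7.29×10⁻⁵ × sin 25° = 6.16×10⁻⁵ s⁻¹
Component geostrophic relations (x east, y north):
u_g = −(1/(fρ)) ∂P/∂y,  v_g = (1/(fρ)) ∂P/∂x
u_g = −(3.3×10⁻³)/(6.16×10⁻⁵ × 1.03) = −52.0 m/s;  v_g = (−3.2×10⁻³)/(6.16×10⁻⁵ × 1.03) = −50.4 m/s
|V_g| = √(u_g² + v_g²) = 72.4 m/s

72.4 m/s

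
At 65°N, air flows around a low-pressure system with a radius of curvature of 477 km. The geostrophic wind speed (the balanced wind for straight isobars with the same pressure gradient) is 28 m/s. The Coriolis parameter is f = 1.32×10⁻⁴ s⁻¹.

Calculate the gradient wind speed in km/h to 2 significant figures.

76 km/h

Around a low, centrifugal force acts outward with Coriolis, so pressure-gradient force balances both:
(1/ρ)|∂P/∂n| = fV + V²/R  →  V² + fR·V − fR·V_g = 0
With fR = 1.32×10⁻⁴ × 477×10³ m = 63.0 m/s:
V = [−fR + √((fR)² + 4 fR V_g)]/2 = [−63.0 + √(63.0² + 4×63.0×28)]/2 = 21 m/s
Subgeostrophic (V < V_g = 28 m/s), as expected around a low.
Converting: 21 m/s × 3.6 = 76 km/h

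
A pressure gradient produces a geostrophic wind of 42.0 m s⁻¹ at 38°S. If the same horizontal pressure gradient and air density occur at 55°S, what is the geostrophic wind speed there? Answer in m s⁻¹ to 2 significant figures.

With the same pressure gradient and density, V_g ∝ 1/f ∝ 1/sin φ.
V₂ = V₁ · sin φ₁ / sin φ₂ = 42.0 × sin 38° / sin 55°
V₂ = 42.0 × 0.6157/0.8192 = 32 m s⁻¹

32 m s⁻¹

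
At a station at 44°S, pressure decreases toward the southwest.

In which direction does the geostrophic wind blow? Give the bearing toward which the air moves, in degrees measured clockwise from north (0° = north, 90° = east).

135°

The pressure-gradient force points toward the southwest (bearing 225°).
Geostrophic balance: in the Southern Hemisphere the Coriolis force deflects motion to the left, so the geostrophic wind blows 90° to the left of the pressure-gradient force (low pressure on the right).
Rotating 225° by 90° counterclockwise gives 135° — the wind blows toward the southeast.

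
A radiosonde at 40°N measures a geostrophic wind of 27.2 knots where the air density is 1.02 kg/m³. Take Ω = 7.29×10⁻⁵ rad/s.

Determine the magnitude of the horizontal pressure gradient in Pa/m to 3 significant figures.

1.34×10⁻³ Pa/m

Coriolis parameter at 40°N:
f = 2Ω sin φ = 2 × 7.29×10⁻⁵ × sin 40° = 9.37×10⁻⁵ s⁻¹
Wind speed in SI: 27.2 knots = 14.0 m/s
Geostrophic balance rearranged: |∂P/∂n| = f ρ V_g
|∂P/∂n| = 9.37×10⁻⁵ × 1.02 × 14.0 = 1.34×10⁻³ Pa/m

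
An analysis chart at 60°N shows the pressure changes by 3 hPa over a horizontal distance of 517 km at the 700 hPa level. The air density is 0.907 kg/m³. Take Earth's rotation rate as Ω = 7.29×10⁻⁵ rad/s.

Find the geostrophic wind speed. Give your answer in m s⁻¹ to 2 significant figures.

Coriolis parameter at 60°N:
f = 2Ω sin φ = 2 × 7.29×10⁻⁵ × sin 60° = 1.26×10⁻⁴ s⁻¹
Pressure gradient: |∂P/∂n| = 300 Pa / 517000 m = 5.80×10⁻⁴ Pa/m
Geostrophic balance (pressure-gradient force = Coriolis force):
V_g = (1/(fρ)) |∂P/∂n| = 5.80×10⁻⁴ / (1.26×10⁻⁴ × 0.907) = 5.07 m/s

5.1 m s⁻¹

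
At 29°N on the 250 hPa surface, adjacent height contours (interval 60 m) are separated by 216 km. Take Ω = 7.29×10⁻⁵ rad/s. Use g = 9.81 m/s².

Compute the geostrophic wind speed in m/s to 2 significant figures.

39 m/s

Coriolis parameter at 29°N:
f = 2Ω sin φ = 2 × 7.29×10⁻⁵ × sin 29° = 7.07×10⁻⁵ s⁻¹
Height gradient: |∂Z/∂n| = 60 m / 216000 m = 2.78×10⁻⁴
On a pressure surface, geostrophic balance gives V_g = (g/f)|∂Z/∂n|:
V_g = 9.81 × 2.78×10⁻⁴ / 7.07×10⁻⁵ = 38.6 m/s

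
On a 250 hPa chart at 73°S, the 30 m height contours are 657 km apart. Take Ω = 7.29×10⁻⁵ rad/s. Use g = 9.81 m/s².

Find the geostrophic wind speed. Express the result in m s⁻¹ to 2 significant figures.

Coriolis parameter at 73°S:
f = 2Ω sin φ = 2 × 7.29×10⁻⁵ × sin 73° = 1.39×10⁻⁴ s⁻¹
Height gradient: |∂Z/∂n| = 30 m / 657000 m = 4.57×10⁻⁵
On a pressure surface, geostrophic balance gives V_g = (g/f)|∂Z/∂n|:
V_g = 9.81 × 4.57×10⁻⁵ / 1.39×10⁻⁴ = 3.21 m/s

3.2 m s⁻¹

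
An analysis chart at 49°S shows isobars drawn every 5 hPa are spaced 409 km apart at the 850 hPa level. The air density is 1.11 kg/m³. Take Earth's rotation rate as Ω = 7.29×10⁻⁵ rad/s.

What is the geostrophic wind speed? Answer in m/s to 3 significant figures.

Coriolis parameter at 49°S:
f = 2Ω sin φ = 2 × 7.29×10⁻⁵ × sin 49° = 1.10×10⁻⁴ s⁻¹
Pressure gradient: |∂P/∂n| = 500 Pa / 409000 m = 1.22×10⁻³ Pa/m
Geostrophic balance (pressure-gradient force = Coriolis force):
V_g = (1/(fρ)) |∂P/∂n| = 1.22×10⁻³ / (1.10×10⁻⁴ × 1.11) = 10.0 m/s

10.0 m/s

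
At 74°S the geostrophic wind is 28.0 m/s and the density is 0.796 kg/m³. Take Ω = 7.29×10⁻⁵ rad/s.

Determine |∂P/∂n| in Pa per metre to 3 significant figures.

Coriolis parameter at 74°S:
f = 2Ω sin φ = 2 × 7.29×10⁻⁵ × sin 74° = 1.40×10⁻⁴ s⁻¹
Geostrophic balance rearranged: |∂P/∂n| = f ρ V_g
|∂P/∂n| = 1.40×10⁻⁴ × 0.796 × 28.0 = 3.12×10⁻³ Pa/m

3.12×10⁻³ Pa/m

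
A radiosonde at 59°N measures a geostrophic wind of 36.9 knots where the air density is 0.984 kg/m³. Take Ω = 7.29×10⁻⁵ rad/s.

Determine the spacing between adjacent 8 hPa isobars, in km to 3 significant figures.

343 km

Coriolis parameter at 59°N:
f = 2Ω sin φ = 2 × 7.29×10⁻⁵ × sin 59° = 1.25×10⁻⁴ s⁻¹
Wind speed in SI: 36.9 knots = 19.0 m/s
Geostrophic balance rearranged: |∂P/∂n| = f ρ V_g
|∂P/∂n| = 1.25×10⁻⁴ × 0.984 × 19.0 = 2.33×10⁻³ Pa/m
Isobar spacing: Δn = ΔP/|∂P/∂n| = 800 Pa / 2.33×10⁻³ Pa/m = 342695 m ≈ 343 km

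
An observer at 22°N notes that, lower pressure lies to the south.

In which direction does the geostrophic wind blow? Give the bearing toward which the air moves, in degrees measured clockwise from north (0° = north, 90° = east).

270°

The pressure-gradient force points toward the south (bearing 180°).
Geostrophic balance: in the Northern Hemisphere the Coriolis force deflects motion to the right, so the geostrophic wind blows 90° to the right of the pressure-gradient force (low pressure on the left).
Rotating 180° by 90° clockwise gives 270° — the wind blows toward the west.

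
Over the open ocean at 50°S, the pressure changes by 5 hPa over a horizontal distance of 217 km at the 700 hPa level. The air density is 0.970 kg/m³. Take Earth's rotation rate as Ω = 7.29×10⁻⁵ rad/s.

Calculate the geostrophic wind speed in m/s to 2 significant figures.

Coriolis parameter at 50°S:
f = 2Ω sin φ = 2 × 7.29×10⁻⁵ × sin 50° = 1.12×10⁻⁴ s⁻¹
Pressure gradient: |∂P/∂n| = 500 Pa / 217000 m = 2.30×10⁻³ Pa/m
Geostrophic balance (pressure-gradient force = Coriolis force):
V_g = (1/(fρ)) |∂P/∂n| = 2.30×10⁻³ / (1.12×10⁻⁴ × 0.970) = 21.3 m/s

21 m/s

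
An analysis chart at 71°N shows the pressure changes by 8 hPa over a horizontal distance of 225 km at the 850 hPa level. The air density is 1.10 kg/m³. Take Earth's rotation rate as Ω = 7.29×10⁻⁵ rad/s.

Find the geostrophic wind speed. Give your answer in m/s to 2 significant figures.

Coriolis parameter at 71°N:
f = 2Ω sin φ = 2 × 7.29×10⁻⁵ × sin 71° = 1.38×10⁻⁴ s⁻¹
Pressure gradient: |∂P/∂n| = 800 Pa / 225000 m = 3.56×10⁻³ Pa/m
Geostrophic balance (pressure-gradient force = Coriolis force):
V_g = (1/(fρ)) |∂P/∂n| = 3.56×10⁻³ / (1.38×10⁻⁴ × 1.10) = 23.4 m/s

23 m/s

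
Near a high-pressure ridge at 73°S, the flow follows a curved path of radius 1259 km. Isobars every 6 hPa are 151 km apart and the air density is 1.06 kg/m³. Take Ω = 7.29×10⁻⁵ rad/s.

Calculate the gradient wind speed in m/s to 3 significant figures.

Coriolis parameter at 73°S:
f = 2Ω sin φ = 2 × 7.29×10⁻⁵ × sin 73° = 1.39×10⁻⁴ s⁻¹
Pressure gradient: |∂P/∂n| = 600 Pa / 151000 m = 3.97×10⁻³ Pa/m
Geostrophic speed: V_g = |∂P/∂n|/(fρ) = 3.97×10⁻³/(1.39×10⁻⁴ × 1.06) = 26.9 m/s
Around a high, pressure-gradient force acts outward with centrifugal, so Coriolis balances both:
fV = (1/ρ)|∂P/∂n| + V²/R  →  V² − fR·V + fR·V_g = 0
With fR = 1.39×10⁻⁴ × 1259×10³ m = 176 m/s:
V = [fR − √((fR)² − 4 fR V_g)]/2 = [176 − √(176² − 4×176×26.9)]/2 = 33.1 m/s
Supergeostrophic (V > V_g = 26.9 m/s), as expected around a high.

33.1 m/s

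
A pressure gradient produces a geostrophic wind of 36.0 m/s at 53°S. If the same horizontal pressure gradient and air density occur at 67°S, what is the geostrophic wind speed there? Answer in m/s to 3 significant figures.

With the same pressure gradient and density, V_g ∝ 1/f ∝ 1/sin φ.
V₂ = V₁ · sin φ₁ / sin φ₂ = 36.0 × sin 53° / sin 67°
V₂ = 36.0 × 0.7986/0.9205 = 31.2 m/s

31.2 m/s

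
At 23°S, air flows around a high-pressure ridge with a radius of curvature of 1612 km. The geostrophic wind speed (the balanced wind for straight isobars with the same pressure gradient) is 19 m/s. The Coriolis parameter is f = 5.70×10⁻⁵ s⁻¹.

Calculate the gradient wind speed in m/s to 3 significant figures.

26.8 m/s

Around a high, pressure-gradient force acts outward with centrifugal, so Coriolis balances both:
fV = (1/ρ)|∂P/∂n| + V²/R  →  V² − fR·V + fR·V_g = 0
With fR = 5.70×10⁻⁵ × 1612×10³ m = 91.9 m/s:
V = [fR − √((fR)² − 4 fR V_g)]/2 = [91.9 − √(91.9² − 4×91.9×19)]/2 = 26.8 m/s
Supergeostrophic (V > V_g = 19 m/s), as expected around a high.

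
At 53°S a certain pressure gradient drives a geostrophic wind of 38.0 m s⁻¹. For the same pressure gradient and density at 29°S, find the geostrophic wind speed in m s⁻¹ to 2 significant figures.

With the same pressure gradient and density, V_g ∝ 1/f ∝ 1/sin φ.
V₂ = V₁ · sin φ₁ / sin φ₂ = 38.0 × sin 53° / sin 29°
V₂ = 38.0 × 0.7986/0.4848 = 63 m s⁻¹

63 m s⁻¹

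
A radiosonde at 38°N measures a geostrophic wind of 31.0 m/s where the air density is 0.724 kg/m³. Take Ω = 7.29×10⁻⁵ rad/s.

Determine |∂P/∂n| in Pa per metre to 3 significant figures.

2.01×10⁻³ Pa/m

Coriolis parameter at 38°N:
f = 2Ω sin φ = 2 × 7.29×10⁻⁵ × sin 38° = 8.98×10⁻⁵ s⁻¹
Geostrophic balance rearranged: |∂P/∂n| = f ρ V_g
|∂P/∂n| = 8.98×10⁻⁵ × 0.724 × 31.0 = 2.01×10⁻³ Pa/m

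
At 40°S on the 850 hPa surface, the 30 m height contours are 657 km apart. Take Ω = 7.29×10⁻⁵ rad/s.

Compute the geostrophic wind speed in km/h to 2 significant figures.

Coriolis parameter at 40°S:
f = 2Ω sin φ = 2 × 7.29×10⁻⁵ × sin 40° = 9.37×10⁻⁵ s⁻¹
Height gradient: |∂Z/∂n| = 30 m / 657000 m = 4.57×10⁻⁵
On a pressure surface, geostrophic balance gives V_g = (g/f)|∂Z/∂n|:
V_g = 9.81 × 4.57×10⁻⁵ / 9.37×10⁻⁵ = 4.78 m/s
Converting: 4.78 m/s × 3.6 = 17 km/h

17 km/h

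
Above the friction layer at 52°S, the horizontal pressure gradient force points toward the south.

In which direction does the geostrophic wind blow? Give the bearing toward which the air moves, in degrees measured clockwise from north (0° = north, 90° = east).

090°

The pressure-gradient force points toward the south (bearing 180°).
Geostrophic balance: in the Southern Hemisphere the Coriolis force deflects motion to the left, so the geostrophic wind blows 90° to the left of the pressure-gradient force (low pressure on the right).
Rotating 180° by 90° counterclockwise gives 090° — the wind blows toward the east.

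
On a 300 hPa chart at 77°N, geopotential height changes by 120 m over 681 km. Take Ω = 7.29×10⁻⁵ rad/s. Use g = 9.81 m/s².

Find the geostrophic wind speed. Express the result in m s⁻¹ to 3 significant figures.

12.2 m s⁻¹

Coriolis parameter at 77°N:
f = 2Ω sin φ = 2 × 7.29×10⁻⁵ × sin 77° = 1.42×10⁻⁴ s⁻¹
Height gradient: |∂Z/∂n| = 120 m / 681000 m = 1.76×10⁻⁴
On a pressure surface, geostrophic balance gives V_g = (g/f)|∂Z/∂n|:
V_g = 9.81 × 1.76×10⁻⁴ / 1.42×10⁻⁴ = 12.2 m/s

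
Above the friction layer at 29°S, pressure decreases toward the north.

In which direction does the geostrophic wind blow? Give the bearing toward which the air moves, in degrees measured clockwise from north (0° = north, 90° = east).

270°

The pressure-gradient force points toward the north (bearing 000°).
Geostrophic balance: in the Southern Hemisphere the Coriolis force deflects motion to the left, so the geostrophic wind blows 90° to the left of the pressure-gradient force (low pressure on the right).
Rotating 000° by 90° counterclockwise gives 270° — the wind blows toward the west.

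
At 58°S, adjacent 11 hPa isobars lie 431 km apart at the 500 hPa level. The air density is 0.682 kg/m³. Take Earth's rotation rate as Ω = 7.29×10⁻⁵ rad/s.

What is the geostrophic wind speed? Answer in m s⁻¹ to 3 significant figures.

Coriolis parameter at 58°S:
f = 2Ω sin φ = 2 × 7.29×10⁻⁵ × sin 58° = 1.24×10⁻⁴ s⁻¹
Pressure gradient: |∂P/∂n| = 1100 Pa / 431000 m = 2.55×10⁻³ Pa/m
Geostrophic balance (pressure-gradient force = Coriolis force):
V_g = (1/(fρ)) |∂P/∂n| = 2.55×10⁻³ / (1.24×10⁻⁴ × 0.682) = 30.3 m/s

30.3 m s⁻¹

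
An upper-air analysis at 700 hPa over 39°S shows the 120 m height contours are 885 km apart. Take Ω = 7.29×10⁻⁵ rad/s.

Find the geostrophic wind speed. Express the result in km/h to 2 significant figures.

Coriolis parameter at 39°S:
f = 2Ω sin φ = 2 × 7.29×10⁻⁵ × sin 39° = 9.18×10⁻⁵ s⁻¹
Height gradient: |∂Z/∂n| = 120 m / 885000 m = 1.36×10⁻⁴
On a pressure surface, geostrophic balance gives V_g = (g/f)|∂Z/∂n|:
V_g = 9.81 × 1.36×10⁻⁴ / 9.18×10⁻⁵ = 14.5 m/s
Converting: 14.5 m/s × 3.6 = 52 km/h

52 km/h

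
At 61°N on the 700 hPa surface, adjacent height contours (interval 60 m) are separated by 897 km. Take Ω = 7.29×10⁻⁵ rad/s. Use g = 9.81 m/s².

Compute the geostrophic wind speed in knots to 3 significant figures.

Coriolis parameter at 61°N:
f = 2Ω sin φ = 2 × 7.29×10⁻⁵ × sin 61° = 1.28×10⁻⁴ s⁻¹
Height gradient: |∂Z/∂n| = 60 m / 897000 m = 6.69×10⁻⁵
On a pressure surface, geostrophic balance gives V_g = (g/f)|∂Z/∂n|:
V_g = 9.81 × 6.69×10⁻⁵ / 1.28×10⁻⁴ = 5.15 m/s
Converting: 5.15 m/s × 1.944 = 10.0 knots

10.0 knots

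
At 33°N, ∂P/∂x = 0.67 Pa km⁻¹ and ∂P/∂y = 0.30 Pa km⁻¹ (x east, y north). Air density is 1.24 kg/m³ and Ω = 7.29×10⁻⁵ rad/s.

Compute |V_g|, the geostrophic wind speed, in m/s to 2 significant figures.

Coriolis parameter at 33°N:
f = 2Ω sin φ = 2 × 7.29×10⁻⁵ × sin 33° = 7.94×10⁻⁵ s⁻¹
Component geostrophic relations (x east, y north):
u_g = −(1/(fρ)) ∂P/∂y,  v_g = (1/(fρ)) ∂P/∂x
u_g = −(0.30×10⁻³)/(7.94×10⁻⁵ × 1.24) = −3.05 m/s;  v_g = (0.67×10⁻³)/(7.94×10⁻⁵ × 1.24) = 6.80 m/s
|V_g| = √(u_g² + v_g²) = 7.46 m/s

7.5 m/s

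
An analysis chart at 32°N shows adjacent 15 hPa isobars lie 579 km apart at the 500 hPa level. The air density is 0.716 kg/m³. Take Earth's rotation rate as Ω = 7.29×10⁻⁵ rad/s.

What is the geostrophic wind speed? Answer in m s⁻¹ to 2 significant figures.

Coriolis parameter at 32°N:
f = 2Ω sin φ = 2 × 7.29×10⁻⁵ × sin 32° = 7.73×10⁻⁵ s⁻¹
Pressure gradient: |∂P/∂n| = 1500 Pa / 579000 m = 2.59×10⁻³ Pa/m
Geostrophic balance (pressure-gradient force = Coriolis force):
V_g = (1/(fρ)) |∂P/∂n| = 2.59×10⁻³ / (7.73×10⁻⁵ × 0.716) = 46.8 m/s

47 m s⁻¹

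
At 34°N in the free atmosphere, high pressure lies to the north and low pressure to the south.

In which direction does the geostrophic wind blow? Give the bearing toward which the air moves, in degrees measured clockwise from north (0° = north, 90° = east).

270°

The pressure-gradient force points toward the south (bearing 180°).
Geostrophic balance: in the Northern Hemisphere the Coriolis force deflects motion to the right, so the geostrophic wind blows 90° to the right of the pressure-gradient force (low pressure on the left).
Rotating 180° by 90° clockwise gives 270° — the wind blows toward the west.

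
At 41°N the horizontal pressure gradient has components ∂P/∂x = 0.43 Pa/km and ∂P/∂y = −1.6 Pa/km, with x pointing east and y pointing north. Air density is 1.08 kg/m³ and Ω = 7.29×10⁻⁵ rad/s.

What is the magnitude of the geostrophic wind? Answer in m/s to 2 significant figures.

Coriolis parameter at 41°N:
f = 2Ω sin φ = 2 × 7.29×10⁻⁵ × sin 41° = 9.57×10⁻⁵ s⁻¹
Component geostrophic relations (x east, y north):
u_g = −(1/(fρ)) ∂P/∂y,  v_g = (1/(fρ)) ∂P/∂x
u_g = −(−1.6×10⁻³)/(9.57×10⁻⁵ × 1.08) = 15.5 m/s;  v_g = (0.43×10⁻³)/(9.57×10⁻⁵ × 1.08) = 4.16 m/s
|V_g| = √(u_g² + v_g²) = 16.0 m/s

16 m/s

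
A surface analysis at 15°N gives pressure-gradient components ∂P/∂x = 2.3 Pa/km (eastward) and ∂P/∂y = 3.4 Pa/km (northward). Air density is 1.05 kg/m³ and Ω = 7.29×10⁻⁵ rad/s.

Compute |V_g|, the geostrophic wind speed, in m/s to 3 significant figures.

104 m/s

Coriolis parameter at 15°N:
f = 2Ω sin φ = 2 × 7.29×10⁻⁵ × sin 15° = 3.77×10⁻⁵ s⁻¹
Component geostrophic relations (x east, y north):
u_g = −(1/(fρ)) ∂P/∂y,  v_g = (1/(fρ)) ∂P/∂x
u_g = −(3.4×10⁻³)/(3.77×10⁻⁵ × 1.05) = −85.8 m/s;  v_g = (2.3×10⁻³)/(3.77×10⁻⁵ × 1.05) = 58.0 m/s
|V_g| = √(u_g² + v_g²) = 104 m/s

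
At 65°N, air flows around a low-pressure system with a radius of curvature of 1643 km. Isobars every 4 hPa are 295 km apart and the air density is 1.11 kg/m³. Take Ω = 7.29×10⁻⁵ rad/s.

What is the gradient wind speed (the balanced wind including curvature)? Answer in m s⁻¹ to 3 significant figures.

8.88 m s⁻¹

Coriolis parameter at 65°N:
f = 2Ω sin φ = 2 × 7.29×10⁻⁵ × sin 65° = 1.32×10⁻⁴ s⁻¹
Pressure gradient: |∂P/∂n| = 400 Pa / 295000 m = 1.36×10⁻³ Pa/m
Geostrophic speed: V_g = |∂P/∂n|/(fρ) = 1.36×10⁻³/(1.32×10⁻⁴ × 1.11) = 9.24 m/s
Around a low, centrifugal force acts outward with Coriolis, so pressure-gradient force balances both:
(1/ρ)|∂P/∂n| = fV + V²/R  →  V² + fR·V − fR·V_g = 0
With fR = 1.32×10⁻⁴ × 1643×10³ m = 217 m/s:
V = [−fR + √((fR)² + 4 fR V_g)]/2 = [−217 + √(217² + 4×217×9.24)]/2 = 8.88 m/s
Subgeostrophic (V < V_g = 9.24 m/s), as expected around a low.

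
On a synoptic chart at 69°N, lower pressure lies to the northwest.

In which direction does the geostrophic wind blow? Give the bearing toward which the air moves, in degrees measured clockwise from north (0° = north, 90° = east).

045°

The pressure-gradient force points toward the northwest (bearing 315°).
Geostrophic balance: in the Northern Hemisphere the Coriolis force deflects motion to the right, so the geostrophic wind blows 90° to the right of the pressure-gradient force (low pressure on the left).
Rotating 315° by 90° clockwise gives 045° — the wind blows toward the northeast.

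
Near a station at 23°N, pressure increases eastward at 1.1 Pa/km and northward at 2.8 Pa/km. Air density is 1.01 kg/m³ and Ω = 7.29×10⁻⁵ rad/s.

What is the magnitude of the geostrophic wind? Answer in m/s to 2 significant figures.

Coriolis parameter at 23°N:
f = 2Ω sin φ = 2 × 7.29×10⁻⁵ × sin 23° = 5.70×10⁻⁵ s⁻¹
Component geostrophic relations (x east, y north):
u_g = −(1/(fρ)) ∂P/∂y,  v_g = (1/(fρ)) ∂P/∂x
u_g = −(2.8×10⁻³)/(5.70×10⁻⁵ × 1.01) = −48.7 m/s;  v_g = (1.1×10⁻³)/(5.70×10⁻⁵ × 1.01) = 19.1 m/s
|V_g| = √(u_g² + v_g²) = 52.3 m/s

52 m/s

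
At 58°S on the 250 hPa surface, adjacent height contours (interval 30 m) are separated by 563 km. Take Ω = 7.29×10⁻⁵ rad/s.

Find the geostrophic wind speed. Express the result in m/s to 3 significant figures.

Coriolis parameter at 58°S:
f = 2Ω sin φ = 2 × 7.29×10⁻⁵ × sin 58° = 1.24×10⁻⁴ s⁻¹
Height gradient: |∂Z/∂n| = 30 m / 563000 m = 5.33×10⁻⁵
On a pressure surface, geostrophic balance gives V_g = (g/f)|∂Z/∂n|:
V_g = 9.81 × 5.33×10⁻⁵ / 1.24×10⁻⁴ = 4.23 m/s

4.23 m/s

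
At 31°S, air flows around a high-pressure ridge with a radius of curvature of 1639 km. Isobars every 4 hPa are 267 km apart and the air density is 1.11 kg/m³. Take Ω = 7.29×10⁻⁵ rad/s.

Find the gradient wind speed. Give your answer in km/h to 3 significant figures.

78.7 km/h

Coriolis parameter at 31°S:
f = 2Ω sin φ = 2 × 7.29×10⁻⁵ × sin 31° = 7.51×10⁻⁵ s⁻¹
Pressure gradient: |∂P/∂n| = 400 Pa / 267000 m = 1.50×10⁻³ Pa/m
Geostrophic speed: V_g = |∂P/∂n|/(fρ) = 1.50×10⁻³/(7.51×10⁻⁵ × 1.11) = 18.0 m/s
Around a high, pressure-gradient force acts outward with centrifugal, so Coriolis balances both:
fV = (1/ρ)|∂P/∂n| + V²/R  →  V² − fR·V + fR·V_g = 0
With fR = 7.51×10⁻⁵ × 1639×10³ m = 123 m/s:
V = [fR − √((fR)² − 4 fR V_g)]/2 = [123 − √(123² − 4×123×18)]/2 = 21.9 m/s
Supergeostrophic (V > V_g = 18 m/s), as expected around a high.
Converting: 21.9 m/s × 3.6 = 78.7 km/h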